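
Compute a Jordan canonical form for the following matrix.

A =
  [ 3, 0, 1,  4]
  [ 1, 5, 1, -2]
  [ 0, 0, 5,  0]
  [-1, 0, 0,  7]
J_3(5) ⊕ J_1(5)

The characteristic polynomial is
  det(x·I − A) = x^4 - 20*x^3 + 150*x^2 - 500*x + 625 = (x - 5)^4

Eigenvalues and multiplicities (the geometric multiplicity of λ is n − rank(A − λI), which equals the number of Jordan blocks for λ):
  λ = 5: algebraic multiplicity = 4, geometric multiplicity = 2

Determining the block sizes for each eigenvalue:
  λ = 5: with am = 4 and gm = 2, the partition is not yet determined (e.g. several partitions of 4 into 2 parts exist). Let N = A − (5)·I. Computing rank(N^1) = 2, rank(N^2) = 1, rank(N^3) = 0; the number of blocks of size ≥ j is rank(N^{j−1}) − rank(N^j), giving [2, 1, 1]. So we have 1 block(s) of size 3, 1 block(s) of size 1 → block sizes [3, 1]

Assembling the blocks gives a Jordan form
J =
  [5, 1, 0, 0]
  [0, 5, 1, 0]
  [0, 0, 5, 0]
  [0, 0, 0, 5]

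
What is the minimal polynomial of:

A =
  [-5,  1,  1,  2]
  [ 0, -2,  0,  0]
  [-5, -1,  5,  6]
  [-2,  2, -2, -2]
x^3 + 2*x^2 - 4*x - 8

The characteristic polynomial is χ_A(x) = (x - 2)*(x + 2)^3, so the eigenvalues are known. The minimal polynomial is
  m_A(x) = Π_λ (x − λ)^{k_λ}
where k_λ is the size of the *largest* Jordan block for λ (equivalently, the smallest k with (A − λI)^k v = 0 for every generalised eigenvector v of λ).

  λ = -2: largest Jordan block has size 2, contributing (x + 2)^2
  λ = 2: largest Jordan block has size 1, contributing (x − 2)

So m_A(x) = (x - 2)*(x + 2)^2 = x^3 + 2*x^2 - 4*x - 8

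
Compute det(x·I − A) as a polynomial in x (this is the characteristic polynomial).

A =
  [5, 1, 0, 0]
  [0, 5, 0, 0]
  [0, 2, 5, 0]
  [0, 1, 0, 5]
x^4 - 20*x^3 + 150*x^2 - 500*x + 625

Expanding det(x·I − A) (e.g. by cofactor expansion or by noting that A is similar to its Jordan form J, which has the same characteristic polynomial as A) gives
  χ_A(x) = x^4 - 20*x^3 + 150*x^2 - 500*x + 625
which factors as (x - 5)^4. The eigenvalues (with algebraic multiplicities) are λ = 5 with multiplicity 4.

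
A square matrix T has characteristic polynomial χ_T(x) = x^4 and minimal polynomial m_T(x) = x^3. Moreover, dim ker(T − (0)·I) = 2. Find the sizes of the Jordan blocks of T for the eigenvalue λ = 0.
Block sizes for λ = 0: [3, 1]

Step 1 — from the characteristic polynomial, algebraic multiplicity of λ = 0 is 4. From dim ker(T − (0)·I) = 2, there are exactly 2 Jordan blocks for λ = 0.
Step 2 — from the minimal polynomial, the factor (x − 0)^3 tells us the largest block for λ = 0 has size 3.
Step 3 — with total size 4, 2 blocks, and largest block 3, the block sizes (in nonincreasing order) are [3, 1].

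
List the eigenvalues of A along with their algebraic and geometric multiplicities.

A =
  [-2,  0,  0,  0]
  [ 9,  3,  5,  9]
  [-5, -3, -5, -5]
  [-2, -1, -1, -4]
λ = -2: alg = 4, geom = 2

Step 1 — factor the characteristic polynomial to read off the algebraic multiplicities:
  χ_A(x) = (x + 2)^4

Step 2 — compute geometric multiplicities via the rank-nullity identity g(λ) = n − rank(A − λI):
  rank(A − (-2)·I) = 2, so dim ker(A − (-2)·I) = n − 2 = 2

Summary:
  λ = -2: algebraic multiplicity = 4, geometric multiplicity = 2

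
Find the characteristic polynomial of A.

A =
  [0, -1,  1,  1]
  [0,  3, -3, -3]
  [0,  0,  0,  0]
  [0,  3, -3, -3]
x^4

Expanding det(x·I − A) (e.g. by cofactor expansion or by noting that A is similar to its Jordan form J, which has the same characteristic polynomial as A) gives
  χ_A(x) = x^4
which factors as x^4. The eigenvalues (with algebraic multiplicities) are λ = 0 with multiplicity 4.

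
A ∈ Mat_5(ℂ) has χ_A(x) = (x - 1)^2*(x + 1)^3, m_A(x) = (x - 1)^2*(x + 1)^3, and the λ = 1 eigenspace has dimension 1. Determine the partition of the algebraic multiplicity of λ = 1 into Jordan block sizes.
Block sizes for λ = 1: [2]

Step 1 — from the characteristic polynomial, algebraic multiplicity of λ = 1 is 2. From dim ker(A − (1)·I) = 1, there are exactly 1 Jordan blocks for λ = 1.
Step 2 — from the minimal polynomial, the factor (x − 1)^2 tells us the largest block for λ = 1 has size 2.
Step 3 — with total size 2, 1 blocks, and largest block 2, the block sizes (in nonincreasing order) are [2].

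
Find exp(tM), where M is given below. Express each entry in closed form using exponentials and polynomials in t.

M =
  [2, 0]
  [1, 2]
e^{tM} =
  [exp(2*t), 0]
  [t*exp(2*t), exp(2*t)]

Strategy: write M = P · J · P⁻¹ where J is a Jordan canonical form, so e^{tM} = P · e^{tJ} · P⁻¹, and e^{tJ} can be computed block-by-block.

M has Jordan form
J =
  [2, 1]
  [0, 2]
(up to reordering of blocks).

Per-block formulas:
  For a 2×2 Jordan block J_2(2): exp(t · J_2(2)) = e^(2t)·(I + t·N), where N is the 2×2 nilpotent shift.

After assembling e^{tJ} and conjugating by P, we get:

e^{tM} =
  [exp(2*t), 0]
  [t*exp(2*t), exp(2*t)]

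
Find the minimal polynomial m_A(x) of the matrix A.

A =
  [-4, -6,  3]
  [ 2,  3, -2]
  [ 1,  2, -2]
x^2 + 2*x + 1

The characteristic polynomial is χ_A(x) = (x + 1)^3, so the eigenvalues are known. The minimal polynomial is
  m_A(x) = Π_λ (x − λ)^{k_λ}
where k_λ is the size of the *largest* Jordan block for λ (equivalently, the smallest k with (A − λI)^k v = 0 for every generalised eigenvector v of λ).

  λ = -1: largest Jordan block has size 2, contributing (x + 1)^2

So m_A(x) = (x + 1)^2 = x^2 + 2*x + 1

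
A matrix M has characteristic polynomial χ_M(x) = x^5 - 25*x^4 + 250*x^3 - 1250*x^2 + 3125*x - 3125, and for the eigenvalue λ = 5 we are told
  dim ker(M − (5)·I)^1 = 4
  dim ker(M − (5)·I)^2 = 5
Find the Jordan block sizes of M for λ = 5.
Block sizes for λ = 5: [2, 1, 1, 1]

From the dimensions of kernels of powers, the number of Jordan blocks of size at least j is d_j − d_{j−1} where d_j = dim ker(N^j) (with d_0 = 0). Computing the differences gives [4, 1].
The number of blocks of size exactly k is (#blocks of size ≥ k) − (#blocks of size ≥ k + 1), so the partition is: 3 block(s) of size 1, 1 block(s) of size 2.
In nonincreasing order the block sizes are [2, 1, 1, 1].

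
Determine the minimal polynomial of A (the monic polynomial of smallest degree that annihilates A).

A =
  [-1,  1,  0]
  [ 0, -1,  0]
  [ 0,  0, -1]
x^2 + 2*x + 1

The characteristic polynomial is χ_A(x) = (x + 1)^3, so the eigenvalues are known. The minimal polynomial is
  m_A(x) = Π_λ (x − λ)^{k_λ}
where k_λ is the size of the *largest* Jordan block for λ (equivalently, the smallest k with (A − λI)^k v = 0 for every generalised eigenvector v of λ).

  λ = -1: largest Jordan block has size 2, contributing (x + 1)^2

So m_A(x) = (x + 1)^2 = x^2 + 2*x + 1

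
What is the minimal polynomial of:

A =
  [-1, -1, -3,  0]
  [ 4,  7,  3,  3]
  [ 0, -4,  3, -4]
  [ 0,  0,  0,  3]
x^3 - 9*x^2 + 27*x - 27

The characteristic polynomial is χ_A(x) = (x - 3)^4, so the eigenvalues are known. The minimal polynomial is
  m_A(x) = Π_λ (x − λ)^{k_λ}
where k_λ is the size of the *largest* Jordan block for λ (equivalently, the smallest k with (A − λI)^k v = 0 for every generalised eigenvector v of λ).

  λ = 3: largest Jordan block has size 3, contributing (x − 3)^3

So m_A(x) = (x - 3)^3 = x^3 - 9*x^2 + 27*x - 27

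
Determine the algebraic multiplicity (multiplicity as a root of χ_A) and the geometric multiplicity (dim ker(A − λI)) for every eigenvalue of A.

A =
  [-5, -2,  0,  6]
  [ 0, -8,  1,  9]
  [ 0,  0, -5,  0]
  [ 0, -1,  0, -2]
λ = -5: alg = 4, geom = 2

Step 1 — factor the characteristic polynomial to read off the algebraic multiplicities:
  χ_A(x) = (x + 5)^4

Step 2 — compute geometric multiplicities via the rank-nullity identity g(λ) = n − rank(A − λI):
  rank(A − (-5)·I) = 2, so dim ker(A − (-5)·I) = n − 2 = 2

Summary:
  λ = -5: algebraic multiplicity = 4, geometric multiplicity = 2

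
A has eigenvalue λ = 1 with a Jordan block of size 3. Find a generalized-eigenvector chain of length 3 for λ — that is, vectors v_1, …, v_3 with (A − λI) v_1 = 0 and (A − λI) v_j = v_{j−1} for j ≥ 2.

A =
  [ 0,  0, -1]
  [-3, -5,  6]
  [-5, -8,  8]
A Jordan chain for λ = 1 of length 3:
v_1 = (6, -9, -6)ᵀ
v_2 = (-1, -3, -5)ᵀ
v_3 = (1, 0, 0)ᵀ

Let N = A − (1)·I. We want v_3 with N^3 v_3 = 0 but N^2 v_3 ≠ 0; then v_{j-1} := N · v_j for j = 3, …, 2.

Pick v_3 = (1, 0, 0)ᵀ.
Then v_2 = N · v_3 = (-1, -3, -5)ᵀ.
Then v_1 = N · v_2 = (6, -9, -6)ᵀ.

Sanity check: (A − (1)·I) v_1 = (0, 0, 0)ᵀ = 0. ✓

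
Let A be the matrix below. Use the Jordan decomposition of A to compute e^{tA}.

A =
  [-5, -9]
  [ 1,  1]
e^{tA} =
  [-3*t*exp(-2*t) + exp(-2*t), -9*t*exp(-2*t)]
  [t*exp(-2*t), 3*t*exp(-2*t) + exp(-2*t)]

Strategy: write A = P · J · P⁻¹ where J is a Jordan canonical form, so e^{tA} = P · e^{tJ} · P⁻¹, and e^{tJ} can be computed block-by-block.

A has Jordan form
J =
  [-2,  1]
  [ 0, -2]
(up to reordering of blocks).

Per-block formulas:
  For a 2×2 Jordan block J_2(-2): exp(t · J_2(-2)) = e^(-2t)·(I + t·N), where N is the 2×2 nilpotent shift.

After assembling e^{tJ} and conjugating by P, we get:

e^{tA} =
  [-3*t*exp(-2*t) + exp(-2*t), -9*t*exp(-2*t)]
  [t*exp(-2*t), 3*t*exp(-2*t) + exp(-2*t)]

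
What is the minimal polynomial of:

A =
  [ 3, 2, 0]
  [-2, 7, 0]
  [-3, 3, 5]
x^2 - 10*x + 25

The characteristic polynomial is χ_A(x) = (x - 5)^3, so the eigenvalues are known. The minimal polynomial is
  m_A(x) = Π_λ (x − λ)^{k_λ}
where k_λ is the size of the *largest* Jordan block for λ (equivalently, the smallest k with (A − λI)^k v = 0 for every generalised eigenvector v of λ).

  λ = 5: largest Jordan block has size 2, contributing (x − 5)^2

So m_A(x) = (x - 5)^2 = x^2 - 10*x + 25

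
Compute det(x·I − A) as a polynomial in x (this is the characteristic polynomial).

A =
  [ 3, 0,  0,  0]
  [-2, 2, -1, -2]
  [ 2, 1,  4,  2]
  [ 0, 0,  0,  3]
x^4 - 12*x^3 + 54*x^2 - 108*x + 81

Expanding det(x·I − A) (e.g. by cofactor expansion or by noting that A is similar to its Jordan form J, which has the same characteristic polynomial as A) gives
  χ_A(x) = x^4 - 12*x^3 + 54*x^2 - 108*x + 81
which factors as (x - 3)^4. The eigenvalues (with algebraic multiplicities) are λ = 3 with multiplicity 4.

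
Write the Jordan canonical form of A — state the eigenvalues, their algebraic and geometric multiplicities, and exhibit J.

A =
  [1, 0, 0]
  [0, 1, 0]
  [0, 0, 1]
J_1(1) ⊕ J_1(1) ⊕ J_1(1)

The characteristic polynomial is
  det(x·I − A) = x^3 - 3*x^2 + 3*x - 1 = (x - 1)^3

Eigenvalues and multiplicities (the geometric multiplicity of λ is n − rank(A − λI), which equals the number of Jordan blocks for λ):
  λ = 1: algebraic multiplicity = 3, geometric multiplicity = 3

Determining the block sizes for each eigenvalue:
  λ = 1: gm = am = 3, so every block has size 1 → block sizes [1, 1, 1]

Assembling the blocks gives a Jordan form
J =
  [1, 0, 0]
  [0, 1, 0]
  [0, 0, 1]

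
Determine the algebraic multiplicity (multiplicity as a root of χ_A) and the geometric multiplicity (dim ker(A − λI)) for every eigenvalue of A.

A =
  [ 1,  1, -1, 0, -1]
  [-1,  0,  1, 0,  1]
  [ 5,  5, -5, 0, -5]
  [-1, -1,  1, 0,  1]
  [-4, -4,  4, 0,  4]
λ = 0: alg = 5, geom = 3

Step 1 — factor the characteristic polynomial to read off the algebraic multiplicities:
  χ_A(x) = x^5

Step 2 — compute geometric multiplicities via the rank-nullity identity g(λ) = n − rank(A − λI):
  rank(A − (0)·I) = 2, so dim ker(A − (0)·I) = n − 2 = 3

Summary:
  λ = 0: algebraic multiplicity = 5, geometric multiplicity = 3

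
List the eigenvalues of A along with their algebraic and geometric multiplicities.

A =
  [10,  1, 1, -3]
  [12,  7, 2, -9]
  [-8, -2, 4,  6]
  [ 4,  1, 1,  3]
λ = 6: alg = 4, geom = 2

Step 1 — factor the characteristic polynomial to read off the algebraic multiplicities:
  χ_A(x) = (x - 6)^4

Step 2 — compute geometric multiplicities via the rank-nullity identity g(λ) = n − rank(A − λI):
  rank(A − (6)·I) = 2, so dim ker(A − (6)·I) = n − 2 = 2

Summary:
  λ = 6: algebraic multiplicity = 4, geometric multiplicity = 2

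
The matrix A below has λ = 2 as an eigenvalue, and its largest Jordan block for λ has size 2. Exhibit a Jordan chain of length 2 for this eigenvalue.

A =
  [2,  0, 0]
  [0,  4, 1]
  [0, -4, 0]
A Jordan chain for λ = 2 of length 2:
v_1 = (0, 2, -4)ᵀ
v_2 = (0, 1, 0)ᵀ

Let N = A − (2)·I. We want v_2 with N^2 v_2 = 0 but N^1 v_2 ≠ 0; then v_{j-1} := N · v_j for j = 2, …, 2.

Pick v_2 = (0, 1, 0)ᵀ.
Then v_1 = N · v_2 = (0, 2, -4)ᵀ.

Sanity check: (A − (2)·I) v_1 = (0, 0, 0)ᵀ = 0. ✓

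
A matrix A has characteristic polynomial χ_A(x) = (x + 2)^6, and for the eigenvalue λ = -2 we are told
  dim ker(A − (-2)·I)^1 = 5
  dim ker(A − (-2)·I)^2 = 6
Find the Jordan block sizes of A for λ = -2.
Block sizes for λ = -2: [2, 1, 1, 1, 1]

From the dimensions of kernels of powers, the number of Jordan blocks of size at least j is d_j − d_{j−1} where d_j = dim ker(N^j) (with d_0 = 0). Computing the differences gives [5, 1].
The number of blocks of size exactly k is (#blocks of size ≥ k) − (#blocks of size ≥ k + 1), so the partition is: 4 block(s) of size 1, 1 block(s) of size 2.
In nonincreasing order the block sizes are [2, 1, 1, 1, 1].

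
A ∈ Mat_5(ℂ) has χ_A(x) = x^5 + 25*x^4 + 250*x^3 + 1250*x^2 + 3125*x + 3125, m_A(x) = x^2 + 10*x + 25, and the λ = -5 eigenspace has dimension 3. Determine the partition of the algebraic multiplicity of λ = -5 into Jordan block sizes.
Block sizes for λ = -5: [2, 2, 1]

Step 1 — from the characteristic polynomial, algebraic multiplicity of λ = -5 is 5. From dim ker(A − (-5)·I) = 3, there are exactly 3 Jordan blocks for λ = -5.
Step 2 — from the minimal polynomial, the factor (x + 5)^2 tells us the largest block for λ = -5 has size 2.
Step 3 — with total size 5, 3 blocks, and largest block 2, the block sizes (in nonincreasing order) are [2, 2, 1].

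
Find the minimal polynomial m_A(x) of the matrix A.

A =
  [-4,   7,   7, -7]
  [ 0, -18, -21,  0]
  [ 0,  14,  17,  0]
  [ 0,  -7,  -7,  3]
x^2 + x - 12

The characteristic polynomial is χ_A(x) = (x - 3)^2*(x + 4)^2, so the eigenvalues are known. The minimal polynomial is
  m_A(x) = Π_λ (x − λ)^{k_λ}
where k_λ is the size of the *largest* Jordan block for λ (equivalently, the smallest k with (A − λI)^k v = 0 for every generalised eigenvector v of λ).

  λ = -4: largest Jordan block has size 1, contributing (x + 4)
  λ = 3: largest Jordan block has size 1, contributing (x − 3)

So m_A(x) = (x - 3)*(x + 4) = x^2 + x - 12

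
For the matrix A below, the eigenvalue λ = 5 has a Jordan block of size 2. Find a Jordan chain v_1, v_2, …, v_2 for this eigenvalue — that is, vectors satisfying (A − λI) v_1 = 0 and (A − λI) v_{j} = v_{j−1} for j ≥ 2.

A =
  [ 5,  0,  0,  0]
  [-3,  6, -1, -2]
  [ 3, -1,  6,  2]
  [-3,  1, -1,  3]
A Jordan chain for λ = 5 of length 2:
v_1 = (0, -3, 3, -3)ᵀ
v_2 = (1, 0, 0, 0)ᵀ

Let N = A − (5)·I. We want v_2 with N^2 v_2 = 0 but N^1 v_2 ≠ 0; then v_{j-1} := N · v_j for j = 2, …, 2.

Pick v_2 = (1, 0, 0, 0)ᵀ.
Then v_1 = N · v_2 = (0, -3, 3, -3)ᵀ.

Sanity check: (A − (5)·I) v_1 = (0, 0, 0, 0)ᵀ = 0. ✓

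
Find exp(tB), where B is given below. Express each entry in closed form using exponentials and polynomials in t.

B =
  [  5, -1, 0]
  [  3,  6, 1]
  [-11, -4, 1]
e^{tB} =
  [-t^2*exp(4*t) + t*exp(4*t) + exp(4*t), -3*t^2*exp(4*t)/2 - t*exp(4*t), -t^2*exp(4*t)/2]
  [-t^2*exp(4*t) + 3*t*exp(4*t), -3*t^2*exp(4*t)/2 + 2*t*exp(4*t) + exp(4*t), -t^2*exp(4*t)/2 + t*exp(4*t)]
  [5*t^2*exp(4*t) - 11*t*exp(4*t), 15*t^2*exp(4*t)/2 - 4*t*exp(4*t), 5*t^2*exp(4*t)/2 - 3*t*exp(4*t) + exp(4*t)]

Strategy: write B = P · J · P⁻¹ where J is a Jordan canonical form, so e^{tB} = P · e^{tJ} · P⁻¹, and e^{tJ} can be computed block-by-block.

B has Jordan form
J =
  [4, 1, 0]
  [0, 4, 1]
  [0, 0, 4]
(up to reordering of blocks).

Per-block formulas:
  For a 3×3 Jordan block J_3(4): exp(t · J_3(4)) = e^(4t)·(I + t·N + (t^2/2)·N^2), where N is the 3×3 nilpotent shift.

After assembling e^{tJ} and conjugating by P, we get:

e^{tB} =
  [-t^2*exp(4*t) + t*exp(4*t) + exp(4*t), -3*t^2*exp(4*t)/2 - t*exp(4*t), -t^2*exp(4*t)/2]
  [-t^2*exp(4*t) + 3*t*exp(4*t), -3*t^2*exp(4*t)/2 + 2*t*exp(4*t) + exp(4*t), -t^2*exp(4*t)/2 + t*exp(4*t)]
  [5*t^2*exp(4*t) - 11*t*exp(4*t), 15*t^2*exp(4*t)/2 - 4*t*exp(4*t), 5*t^2*exp(4*t)/2 - 3*t*exp(4*t) + exp(4*t)]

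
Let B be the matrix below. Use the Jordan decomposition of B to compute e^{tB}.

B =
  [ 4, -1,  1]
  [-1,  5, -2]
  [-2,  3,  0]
e^{tB} =
  [t*exp(3*t) + exp(3*t), -t*exp(3*t), t*exp(3*t)]
  [t^2*exp(3*t)/2 - t*exp(3*t), -t^2*exp(3*t)/2 + 2*t*exp(3*t) + exp(3*t), t^2*exp(3*t)/2 - 2*t*exp(3*t)]
  [t^2*exp(3*t)/2 - 2*t*exp(3*t), -t^2*exp(3*t)/2 + 3*t*exp(3*t), t^2*exp(3*t)/2 - 3*t*exp(3*t) + exp(3*t)]

Strategy: write B = P · J · P⁻¹ where J is a Jordan canonical form, so e^{tB} = P · e^{tJ} · P⁻¹, and e^{tJ} can be computed block-by-block.

B has Jordan form
J =
  [3, 1, 0]
  [0, 3, 1]
  [0, 0, 3]
(up to reordering of blocks).

Per-block formulas:
  For a 3×3 Jordan block J_3(3): exp(t · J_3(3)) = e^(3t)·(I + t·N + (t^2/2)·N^2), where N is the 3×3 nilpotent shift.

After assembling e^{tJ} and conjugating by P, we get:

e^{tB} =
  [t*exp(3*t) + exp(3*t), -t*exp(3*t), t*exp(3*t)]
  [t^2*exp(3*t)/2 - t*exp(3*t), -t^2*exp(3*t)/2 + 2*t*exp(3*t) + exp(3*t), t^2*exp(3*t)/2 - 2*t*exp(3*t)]
  [t^2*exp(3*t)/2 - 2*t*exp(3*t), -t^2*exp(3*t)/2 + 3*t*exp(3*t), t^2*exp(3*t)/2 - 3*t*exp(3*t) + exp(3*t)]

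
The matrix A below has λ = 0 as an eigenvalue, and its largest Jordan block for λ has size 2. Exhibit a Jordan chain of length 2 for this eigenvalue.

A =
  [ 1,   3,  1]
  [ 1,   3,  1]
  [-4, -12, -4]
A Jordan chain for λ = 0 of length 2:
v_1 = (1, 1, -4)ᵀ
v_2 = (1, 0, 0)ᵀ

Let N = A − (0)·I. We want v_2 with N^2 v_2 = 0 but N^1 v_2 ≠ 0; then v_{j-1} := N · v_j for j = 2, …, 2.

Pick v_2 = (1, 0, 0)ᵀ.
Then v_1 = N · v_2 = (1, 1, -4)ᵀ.

Sanity check: (A − (0)·I) v_1 = (0, 0, 0)ᵀ = 0. ✓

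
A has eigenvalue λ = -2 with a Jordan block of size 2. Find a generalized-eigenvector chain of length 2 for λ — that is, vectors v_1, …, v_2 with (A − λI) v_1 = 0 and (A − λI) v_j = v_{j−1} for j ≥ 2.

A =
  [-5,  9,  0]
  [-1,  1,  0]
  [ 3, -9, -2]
A Jordan chain for λ = -2 of length 2:
v_1 = (-3, -1, 3)ᵀ
v_2 = (1, 0, 0)ᵀ

Let N = A − (-2)·I. We want v_2 with N^2 v_2 = 0 but N^1 v_2 ≠ 0; then v_{j-1} := N · v_j for j = 2, …, 2.

Pick v_2 = (1, 0, 0)ᵀ.
Then v_1 = N · v_2 = (-3, -1, 3)ᵀ.

Sanity check: (A − (-2)·I) v_1 = (0, 0, 0)ᵀ = 0. ✓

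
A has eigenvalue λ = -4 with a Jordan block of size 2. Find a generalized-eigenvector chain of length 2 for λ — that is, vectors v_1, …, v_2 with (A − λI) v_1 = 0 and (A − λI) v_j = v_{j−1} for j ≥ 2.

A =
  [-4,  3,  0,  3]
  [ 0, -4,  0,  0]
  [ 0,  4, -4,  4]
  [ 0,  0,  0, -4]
A Jordan chain for λ = -4 of length 2:
v_1 = (3, 0, 4, 0)ᵀ
v_2 = (0, 1, 0, 0)ᵀ

Let N = A − (-4)·I. We want v_2 with N^2 v_2 = 0 but N^1 v_2 ≠ 0; then v_{j-1} := N · v_j for j = 2, …, 2.

Pick v_2 = (0, 1, 0, 0)ᵀ.
Then v_1 = N · v_2 = (3, 0, 4, 0)ᵀ.

Sanity check: (A − (-4)·I) v_1 = (0, 0, 0, 0)ᵀ = 0. ✓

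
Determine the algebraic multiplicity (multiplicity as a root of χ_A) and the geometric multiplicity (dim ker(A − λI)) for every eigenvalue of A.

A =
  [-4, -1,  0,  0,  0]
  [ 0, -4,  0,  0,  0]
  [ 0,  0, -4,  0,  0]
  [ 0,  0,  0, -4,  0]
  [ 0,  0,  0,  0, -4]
λ = -4: alg = 5, geom = 4

Step 1 — factor the characteristic polynomial to read off the algebraic multiplicities:
  χ_A(x) = (x + 4)^5

Step 2 — compute geometric multiplicities via the rank-nullity identity g(λ) = n − rank(A − λI):
  rank(A − (-4)·I) = 1, so dim ker(A − (-4)·I) = n − 1 = 4

Summary:
  λ = -4: algebraic multiplicity = 5, geometric multiplicity = 4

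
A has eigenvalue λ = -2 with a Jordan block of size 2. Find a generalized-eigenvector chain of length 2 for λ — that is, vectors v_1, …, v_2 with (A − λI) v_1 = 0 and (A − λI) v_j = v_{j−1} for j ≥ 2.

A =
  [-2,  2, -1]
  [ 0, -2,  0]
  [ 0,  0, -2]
A Jordan chain for λ = -2 of length 2:
v_1 = (2, 0, 0)ᵀ
v_2 = (0, 1, 0)ᵀ

Let N = A − (-2)·I. We want v_2 with N^2 v_2 = 0 but N^1 v_2 ≠ 0; then v_{j-1} := N · v_j for j = 2, …, 2.

Pick v_2 = (0, 1, 0)ᵀ.
Then v_1 = N · v_2 = (2, 0, 0)ᵀ.

Sanity check: (A − (-2)·I) v_1 = (0, 0, 0)ᵀ = 0. ✓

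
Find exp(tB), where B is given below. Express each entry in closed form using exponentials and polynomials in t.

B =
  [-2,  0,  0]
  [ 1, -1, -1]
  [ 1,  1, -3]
e^{tB} =
  [exp(-2*t), 0, 0]
  [t*exp(-2*t), t*exp(-2*t) + exp(-2*t), -t*exp(-2*t)]
  [t*exp(-2*t), t*exp(-2*t), -t*exp(-2*t) + exp(-2*t)]

Strategy: write B = P · J · P⁻¹ where J is a Jordan canonical form, so e^{tB} = P · e^{tJ} · P⁻¹, and e^{tJ} can be computed block-by-block.

B has Jordan form
J =
  [-2,  1,  0]
  [ 0, -2,  0]
  [ 0,  0, -2]
(up to reordering of blocks).

Per-block formulas:
  For a 2×2 Jordan block J_2(-2): exp(t · J_2(-2)) = e^(-2t)·(I + t·N), where N is the 2×2 nilpotent shift.
  For a 1×1 block at λ = -2: exp(t · [-2]) = [e^(-2t)].

After assembling e^{tJ} and conjugating by P, we get:

e^{tB} =
  [exp(-2*t), 0, 0]
  [t*exp(-2*t), t*exp(-2*t) + exp(-2*t), -t*exp(-2*t)]
  [t*exp(-2*t), t*exp(-2*t), -t*exp(-2*t) + exp(-2*t)]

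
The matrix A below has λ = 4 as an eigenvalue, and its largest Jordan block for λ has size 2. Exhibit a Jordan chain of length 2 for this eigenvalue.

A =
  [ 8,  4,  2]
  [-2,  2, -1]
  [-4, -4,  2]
A Jordan chain for λ = 4 of length 2:
v_1 = (4, -2, -4)ᵀ
v_2 = (1, 0, 0)ᵀ

Let N = A − (4)·I. We want v_2 with N^2 v_2 = 0 but N^1 v_2 ≠ 0; then v_{j-1} := N · v_j for j = 2, …, 2.

Pick v_2 = (1, 0, 0)ᵀ.
Then v_1 = N · v_2 = (4, -2, -4)ᵀ.

Sanity check: (A − (4)·I) v_1 = (0, 0, 0)ᵀ = 0. ✓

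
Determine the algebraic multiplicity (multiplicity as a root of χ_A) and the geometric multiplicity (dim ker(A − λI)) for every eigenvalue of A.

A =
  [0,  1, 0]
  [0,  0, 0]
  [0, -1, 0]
λ = 0: alg = 3, geom = 2

Step 1 — factor the characteristic polynomial to read off the algebraic multiplicities:
  χ_A(x) = x^3

Step 2 — compute geometric multiplicities via the rank-nullity identity g(λ) = n − rank(A − λI):
  rank(A − (0)·I) = 1, so dim ker(A − (0)·I) = n − 1 = 2

Summary:
  λ = 0: algebraic multiplicity = 3, geometric multiplicity = 2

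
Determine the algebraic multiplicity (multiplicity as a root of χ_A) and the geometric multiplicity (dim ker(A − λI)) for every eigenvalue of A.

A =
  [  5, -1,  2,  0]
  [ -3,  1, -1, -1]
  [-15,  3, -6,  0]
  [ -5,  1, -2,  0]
λ = 0: alg = 4, geom = 2

Step 1 — factor the characteristic polynomial to read off the algebraic multiplicities:
  χ_A(x) = x^4

Step 2 — compute geometric multiplicities via the rank-nullity identity g(λ) = n − rank(A − λI):
  rank(A − (0)·I) = 2, so dim ker(A − (0)·I) = n − 2 = 2

Summary:
  λ = 0: algebraic multiplicity = 4, geometric multiplicity = 2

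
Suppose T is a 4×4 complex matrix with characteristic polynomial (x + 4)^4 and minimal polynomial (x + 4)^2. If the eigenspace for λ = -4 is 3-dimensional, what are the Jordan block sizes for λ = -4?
Block sizes for λ = -4: [2, 1, 1]

Step 1 — from the characteristic polynomial, algebraic multiplicity of λ = -4 is 4. From dim ker(T − (-4)·I) = 3, there are exactly 3 Jordan blocks for λ = -4.
Step 2 — from the minimal polynomial, the factor (x + 4)^2 tells us the largest block for λ = -4 has size 2.
Step 3 — with total size 4, 3 blocks, and largest block 2, the block sizes (in nonincreasing order) are [2, 1, 1].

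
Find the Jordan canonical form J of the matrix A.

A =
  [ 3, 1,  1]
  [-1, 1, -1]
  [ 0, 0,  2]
J_2(2) ⊕ J_1(2)

The characteristic polynomial is
  det(x·I − A) = x^3 - 6*x^2 + 12*x - 8 = (x - 2)^3

Eigenvalues and multiplicities (the geometric multiplicity of λ is n − rank(A − λI), which equals the number of Jordan blocks for λ):
  λ = 2: algebraic multiplicity = 3, geometric multiplicity = 2

Determining the block sizes for each eigenvalue:
  λ = 2: 2 blocks summing to 3 forces exactly one block of size 2 and the rest size 1 → block sizes [2, 1]

Assembling the blocks gives a Jordan form
J =
  [2, 1, 0]
  [0, 2, 0]
  [0, 0, 2]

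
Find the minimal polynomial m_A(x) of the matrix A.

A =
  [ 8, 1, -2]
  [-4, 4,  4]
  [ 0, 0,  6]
x^2 - 12*x + 36

The characteristic polynomial is χ_A(x) = (x - 6)^3, so the eigenvalues are known. The minimal polynomial is
  m_A(x) = Π_λ (x − λ)^{k_λ}
where k_λ is the size of the *largest* Jordan block for λ (equivalently, the smallest k with (A − λI)^k v = 0 for every generalised eigenvector v of λ).

  λ = 6: largest Jordan block has size 2, contributing (x − 6)^2

So m_A(x) = (x - 6)^2 = x^2 - 12*x + 36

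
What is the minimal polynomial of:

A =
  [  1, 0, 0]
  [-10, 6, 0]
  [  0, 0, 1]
x^2 - 7*x + 6

The characteristic polynomial is χ_A(x) = (x - 6)*(x - 1)^2, so the eigenvalues are known. The minimal polynomial is
  m_A(x) = Π_λ (x − λ)^{k_λ}
where k_λ is the size of the *largest* Jordan block for λ (equivalently, the smallest k with (A − λI)^k v = 0 for every generalised eigenvector v of λ).

  λ = 1: largest Jordan block has size 1, contributing (x − 1)
  λ = 6: largest Jordan block has size 1, contributing (x − 6)

So m_A(x) = (x - 6)*(x - 1) = x^2 - 7*x + 6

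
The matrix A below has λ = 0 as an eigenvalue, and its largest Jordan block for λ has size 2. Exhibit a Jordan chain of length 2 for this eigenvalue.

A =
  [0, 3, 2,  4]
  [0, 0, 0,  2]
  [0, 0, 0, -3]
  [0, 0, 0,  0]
A Jordan chain for λ = 0 of length 2:
v_1 = (3, 0, 0, 0)ᵀ
v_2 = (0, 1, 0, 0)ᵀ

Let N = A − (0)·I. We want v_2 with N^2 v_2 = 0 but N^1 v_2 ≠ 0; then v_{j-1} := N · v_j for j = 2, …, 2.

Pick v_2 = (0, 1, 0, 0)ᵀ.
Then v_1 = N · v_2 = (3, 0, 0, 0)ᵀ.

Sanity check: (A − (0)·I) v_1 = (0, 0, 0, 0)ᵀ = 0. ✓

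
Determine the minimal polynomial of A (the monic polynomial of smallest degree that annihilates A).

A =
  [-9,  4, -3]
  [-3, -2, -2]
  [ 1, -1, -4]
x^3 + 15*x^2 + 75*x + 125

The characteristic polynomial is χ_A(x) = (x + 5)^3, so the eigenvalues are known. The minimal polynomial is
  m_A(x) = Π_λ (x − λ)^{k_λ}
where k_λ is the size of the *largest* Jordan block for λ (equivalently, the smallest k with (A − λI)^k v = 0 for every generalised eigenvector v of λ).

  λ = -5: largest Jordan block has size 3, contributing (x + 5)^3

So m_A(x) = (x + 5)^3 = x^3 + 15*x^2 + 75*x + 125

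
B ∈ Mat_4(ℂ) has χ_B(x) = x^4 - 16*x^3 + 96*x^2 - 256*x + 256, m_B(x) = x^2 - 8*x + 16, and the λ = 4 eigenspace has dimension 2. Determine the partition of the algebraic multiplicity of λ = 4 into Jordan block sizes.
Block sizes for λ = 4: [2, 2]

Step 1 — from the characteristic polynomial, algebraic multiplicity of λ = 4 is 4. From dim ker(B − (4)·I) = 2, there are exactly 2 Jordan blocks for λ = 4.
Step 2 — from the minimal polynomial, the factor (x − 4)^2 tells us the largest block for λ = 4 has size 2.
Step 3 — with total size 4, 2 blocks, and largest block 2, the block sizes (in nonincreasing order) are [2, 2].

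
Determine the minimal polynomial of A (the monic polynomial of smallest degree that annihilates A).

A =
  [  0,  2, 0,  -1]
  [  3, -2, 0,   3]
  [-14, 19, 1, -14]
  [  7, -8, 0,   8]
x^3 - 6*x^2 + 9*x - 4

The characteristic polynomial is χ_A(x) = (x - 4)*(x - 1)^3, so the eigenvalues are known. The minimal polynomial is
  m_A(x) = Π_λ (x − λ)^{k_λ}
where k_λ is the size of the *largest* Jordan block for λ (equivalently, the smallest k with (A − λI)^k v = 0 for every generalised eigenvector v of λ).

  λ = 1: largest Jordan block has size 2, contributing (x − 1)^2
  λ = 4: largest Jordan block has size 1, contributing (x − 4)

So m_A(x) = (x - 4)*(x - 1)^2 = x^3 - 6*x^2 + 9*x - 4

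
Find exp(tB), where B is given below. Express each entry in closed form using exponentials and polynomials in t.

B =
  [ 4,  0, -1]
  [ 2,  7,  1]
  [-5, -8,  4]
e^{tB} =
  [3*t^2*exp(5*t) - t*exp(5*t) + exp(5*t), 4*t^2*exp(5*t), t^2*exp(5*t) - t*exp(5*t)]
  [-3*t^2*exp(5*t)/2 + 2*t*exp(5*t), -2*t^2*exp(5*t) + 2*t*exp(5*t) + exp(5*t), -t^2*exp(5*t)/2 + t*exp(5*t)]
  [-3*t^2*exp(5*t) - 5*t*exp(5*t), -4*t^2*exp(5*t) - 8*t*exp(5*t), -t^2*exp(5*t) - t*exp(5*t) + exp(5*t)]

Strategy: write B = P · J · P⁻¹ where J is a Jordan canonical form, so e^{tB} = P · e^{tJ} · P⁻¹, and e^{tJ} can be computed block-by-block.

B has Jordan form
J =
  [5, 1, 0]
  [0, 5, 1]
  [0, 0, 5]
(up to reordering of blocks).

Per-block formulas:
  For a 3×3 Jordan block J_3(5): exp(t · J_3(5)) = e^(5t)·(I + t·N + (t^2/2)·N^2), where N is the 3×3 nilpotent shift.

After assembling e^{tJ} and conjugating by P, we get:

e^{tB} =
  [3*t^2*exp(5*t) - t*exp(5*t) + exp(5*t), 4*t^2*exp(5*t), t^2*exp(5*t) - t*exp(5*t)]
  [-3*t^2*exp(5*t)/2 + 2*t*exp(5*t), -2*t^2*exp(5*t) + 2*t*exp(5*t) + exp(5*t), -t^2*exp(5*t)/2 + t*exp(5*t)]
  [-3*t^2*exp(5*t) - 5*t*exp(5*t), -4*t^2*exp(5*t) - 8*t*exp(5*t), -t^2*exp(5*t) - t*exp(5*t) + exp(5*t)]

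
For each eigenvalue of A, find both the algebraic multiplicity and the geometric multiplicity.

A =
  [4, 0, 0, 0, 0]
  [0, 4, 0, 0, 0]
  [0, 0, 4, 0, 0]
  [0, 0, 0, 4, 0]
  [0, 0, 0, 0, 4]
λ = 4: alg = 5, geom = 5

Step 1 — factor the characteristic polynomial to read off the algebraic multiplicities:
  χ_A(x) = (x - 4)^5

Step 2 — compute geometric multiplicities via the rank-nullity identity g(λ) = n − rank(A − λI):
  rank(A − (4)·I) = 0, so dim ker(A − (4)·I) = n − 0 = 5

Summary:
  λ = 4: algebraic multiplicity = 5, geometric multiplicity = 5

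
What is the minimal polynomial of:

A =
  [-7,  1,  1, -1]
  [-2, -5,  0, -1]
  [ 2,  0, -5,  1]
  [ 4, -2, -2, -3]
x^2 + 10*x + 25

The characteristic polynomial is χ_A(x) = (x + 5)^4, so the eigenvalues are known. The minimal polynomial is
  m_A(x) = Π_λ (x − λ)^{k_λ}
where k_λ is the size of the *largest* Jordan block for λ (equivalently, the smallest k with (A − λI)^k v = 0 for every generalised eigenvector v of λ).

  λ = -5: largest Jordan block has size 2, contributing (x + 5)^2

So m_A(x) = (x + 5)^2 = x^2 + 10*x + 25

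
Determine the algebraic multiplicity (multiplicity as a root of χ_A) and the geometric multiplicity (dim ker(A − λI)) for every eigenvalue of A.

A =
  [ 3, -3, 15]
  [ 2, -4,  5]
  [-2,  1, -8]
λ = -3: alg = 3, geom = 2

Step 1 — factor the characteristic polynomial to read off the algebraic multiplicities:
  χ_A(x) = (x + 3)^3

Step 2 — compute geometric multiplicities via the rank-nullity identity g(λ) = n − rank(A − λI):
  rank(A − (-3)·I) = 1, so dim ker(A − (-3)·I) = n − 1 = 2

Summary:
  λ = -3: algebraic multiplicity = 3, geometric multiplicity = 2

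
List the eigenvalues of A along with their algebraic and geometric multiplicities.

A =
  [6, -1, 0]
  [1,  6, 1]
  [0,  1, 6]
λ = 6: alg = 3, geom = 1

Step 1 — factor the characteristic polynomial to read off the algebraic multiplicities:
  χ_A(x) = (x - 6)^3

Step 2 — compute geometric multiplicities via the rank-nullity identity g(λ) = n − rank(A − λI):
  rank(A − (6)·I) = 2, so dim ker(A − (6)·I) = n − 2 = 1

Summary:
  λ = 6: algebraic multiplicity = 3, geometric multiplicity = 1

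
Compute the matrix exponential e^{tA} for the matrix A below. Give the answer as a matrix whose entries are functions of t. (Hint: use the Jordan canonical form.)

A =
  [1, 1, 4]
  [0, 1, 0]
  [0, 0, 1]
e^{tA} =
  [exp(t), t*exp(t), 4*t*exp(t)]
  [0, exp(t), 0]
  [0, 0, exp(t)]

Strategy: write A = P · J · P⁻¹ where J is a Jordan canonical form, so e^{tA} = P · e^{tJ} · P⁻¹, and e^{tJ} can be computed block-by-block.

A has Jordan form
J =
  [1, 1, 0]
  [0, 1, 0]
  [0, 0, 1]
(up to reordering of blocks).

Per-block formulas:
  For a 1×1 block at λ = 1: exp(t · [1]) = [e^(1t)].
  For a 2×2 Jordan block J_2(1): exp(t · J_2(1)) = e^(1t)·(I + t·N), where N is the 2×2 nilpotent shift.

After assembling e^{tJ} and conjugating by P, we get:

e^{tA} =
  [exp(t), t*exp(t), 4*t*exp(t)]
  [0, exp(t), 0]
  [0, 0, exp(t)]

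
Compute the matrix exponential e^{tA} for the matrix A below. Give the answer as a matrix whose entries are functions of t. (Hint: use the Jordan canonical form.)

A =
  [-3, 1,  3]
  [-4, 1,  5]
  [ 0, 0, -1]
e^{tA} =
  [-2*t*exp(-t) + exp(-t), t*exp(-t), -t^2*exp(-t)/2 + 3*t*exp(-t)]
  [-4*t*exp(-t), 2*t*exp(-t) + exp(-t), -t^2*exp(-t) + 5*t*exp(-t)]
  [0, 0, exp(-t)]

Strategy: write A = P · J · P⁻¹ where J is a Jordan canonical form, so e^{tA} = P · e^{tJ} · P⁻¹, and e^{tJ} can be computed block-by-block.

A has Jordan form
J =
  [-1,  1,  0]
  [ 0, -1,  1]
  [ 0,  0, -1]
(up to reordering of blocks).

Per-block formulas:
  For a 3×3 Jordan block J_3(-1): exp(t · J_3(-1)) = e^(-1t)·(I + t·N + (t^2/2)·N^2), where N is the 3×3 nilpotent shift.

After assembling e^{tJ} and conjugating by P, we get:

e^{tA} =
  [-2*t*exp(-t) + exp(-t), t*exp(-t), -t^2*exp(-t)/2 + 3*t*exp(-t)]
  [-4*t*exp(-t), 2*t*exp(-t) + exp(-t), -t^2*exp(-t) + 5*t*exp(-t)]
  [0, 0, exp(-t)]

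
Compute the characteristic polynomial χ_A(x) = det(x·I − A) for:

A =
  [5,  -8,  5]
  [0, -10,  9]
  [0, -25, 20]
x^3 - 15*x^2 + 75*x - 125

Expanding det(x·I − A) (e.g. by cofactor expansion or by noting that A is similar to its Jordan form J, which has the same characteristic polynomial as A) gives
  χ_A(x) = x^3 - 15*x^2 + 75*x - 125
which factors as (x - 5)^3. The eigenvalues (with algebraic multiplicities) are λ = 5 with multiplicity 3.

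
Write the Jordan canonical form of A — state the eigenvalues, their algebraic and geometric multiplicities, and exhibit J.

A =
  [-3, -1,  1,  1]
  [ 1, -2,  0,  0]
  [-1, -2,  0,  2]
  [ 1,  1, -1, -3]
J_3(-2) ⊕ J_1(-2)

The characteristic polynomial is
  det(x·I − A) = x^4 + 8*x^3 + 24*x^2 + 32*x + 16 = (x + 2)^4

Eigenvalues and multiplicities (the geometric multiplicity of λ is n − rank(A − λI), which equals the number of Jordan blocks for λ):
  λ = -2: algebraic multiplicity = 4, geometric multiplicity = 2

Determining the block sizes for each eigenvalue:
  λ = -2: with am = 4 and gm = 2, the partition is not yet determined (e.g. several partitions of 4 into 2 parts exist). Let N = A − (-2)·I. Computing rank(N^1) = 2, rank(N^2) = 1, rank(N^3) = 0; the number of blocks of size ≥ j is rank(N^{j−1}) − rank(N^j), giving [2, 1, 1]. So we have 1 block(s) of size 3, 1 block(s) of size 1 → block sizes [3, 1]

Assembling the blocks gives a Jordan form
J =
  [-2,  1,  0,  0]
  [ 0, -2,  1,  0]
  [ 0,  0, -2,  0]
  [ 0,  0,  0, -2]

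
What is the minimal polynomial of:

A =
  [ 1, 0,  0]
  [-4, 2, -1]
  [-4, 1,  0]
x^2 - 2*x + 1

The characteristic polynomial is χ_A(x) = (x - 1)^3, so the eigenvalues are known. The minimal polynomial is
  m_A(x) = Π_λ (x − λ)^{k_λ}
where k_λ is the size of the *largest* Jordan block for λ (equivalently, the smallest k with (A − λI)^k v = 0 for every generalised eigenvector v of λ).

  λ = 1: largest Jordan block has size 2, contributing (x − 1)^2

So m_A(x) = (x - 1)^2 = x^2 - 2*x + 1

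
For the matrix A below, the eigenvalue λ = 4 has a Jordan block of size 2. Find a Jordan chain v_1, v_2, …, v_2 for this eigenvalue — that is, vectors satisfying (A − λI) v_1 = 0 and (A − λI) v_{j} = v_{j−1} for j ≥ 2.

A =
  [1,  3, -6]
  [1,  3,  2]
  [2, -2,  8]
A Jordan chain for λ = 4 of length 2:
v_1 = (-3, 1, 2)ᵀ
v_2 = (1, 0, 0)ᵀ

Let N = A − (4)·I. We want v_2 with N^2 v_2 = 0 but N^1 v_2 ≠ 0; then v_{j-1} := N · v_j for j = 2, …, 2.

Pick v_2 = (1, 0, 0)ᵀ.
Then v_1 = N · v_2 = (-3, 1, 2)ᵀ.

Sanity check: (A − (4)·I) v_1 = (0, 0, 0)ᵀ = 0. ✓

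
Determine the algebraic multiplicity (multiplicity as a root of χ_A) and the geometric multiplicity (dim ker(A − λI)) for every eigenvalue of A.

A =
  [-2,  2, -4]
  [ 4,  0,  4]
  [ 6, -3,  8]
λ = 2: alg = 3, geom = 2

Step 1 — factor the characteristic polynomial to read off the algebraic multiplicities:
  χ_A(x) = (x - 2)^3

Step 2 — compute geometric multiplicities via the rank-nullity identity g(λ) = n − rank(A − λI):
  rank(A − (2)·I) = 1, so dim ker(A − (2)·I) = n − 1 = 2

Summary:
  λ = 2: algebraic multiplicity = 3, geometric multiplicity = 2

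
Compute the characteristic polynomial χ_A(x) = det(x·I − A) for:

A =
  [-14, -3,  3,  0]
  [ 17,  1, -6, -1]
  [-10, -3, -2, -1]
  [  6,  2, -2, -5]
x^4 + 20*x^3 + 150*x^2 + 500*x + 625

Expanding det(x·I − A) (e.g. by cofactor expansion or by noting that A is similar to its Jordan form J, which has the same characteristic polynomial as A) gives
  χ_A(x) = x^4 + 20*x^3 + 150*x^2 + 500*x + 625
which factors as (x + 5)^4. The eigenvalues (with algebraic multiplicities) are λ = -5 with multiplicity 4.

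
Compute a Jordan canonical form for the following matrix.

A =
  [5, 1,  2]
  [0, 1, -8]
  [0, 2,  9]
J_2(5) ⊕ J_1(5)

The characteristic polynomial is
  det(x·I − A) = x^3 - 15*x^2 + 75*x - 125 = (x - 5)^3

Eigenvalues and multiplicities (the geometric multiplicity of λ is n − rank(A − λI), which equals the number of Jordan blocks for λ):
  λ = 5: algebraic multiplicity = 3, geometric multiplicity = 2

Determining the block sizes for each eigenvalue:
  λ = 5: 2 blocks summing to 3 forces exactly one block of size 2 and the rest size 1 → block sizes [2, 1]

Assembling the blocks gives a Jordan form
J =
  [5, 1, 0]
  [0, 5, 0]
  [0, 0, 5]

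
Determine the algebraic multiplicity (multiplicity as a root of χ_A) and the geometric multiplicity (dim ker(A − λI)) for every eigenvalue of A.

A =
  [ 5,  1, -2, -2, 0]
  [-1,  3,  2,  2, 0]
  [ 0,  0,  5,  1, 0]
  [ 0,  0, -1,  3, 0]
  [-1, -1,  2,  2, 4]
λ = 4: alg = 5, geom = 3

Step 1 — factor the characteristic polynomial to read off the algebraic multiplicities:
  χ_A(x) = (x - 4)^5

Step 2 — compute geometric multiplicities via the rank-nullity identity g(λ) = n − rank(A − λI):
  rank(A − (4)·I) = 2, so dim ker(A − (4)·I) = n − 2 = 3

Summary:
  λ = 4: algebraic multiplicity = 5, geometric multiplicity = 3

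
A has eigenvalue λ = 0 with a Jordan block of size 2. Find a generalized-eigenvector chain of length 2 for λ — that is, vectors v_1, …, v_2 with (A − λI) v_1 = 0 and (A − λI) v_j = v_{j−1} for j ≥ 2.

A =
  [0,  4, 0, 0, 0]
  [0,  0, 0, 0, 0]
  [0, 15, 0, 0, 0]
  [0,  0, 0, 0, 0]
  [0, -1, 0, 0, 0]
A Jordan chain for λ = 0 of length 2:
v_1 = (4, 0, 15, 0, -1)ᵀ
v_2 = (0, 1, 0, 0, 0)ᵀ

Let N = A − (0)·I. We want v_2 with N^2 v_2 = 0 but N^1 v_2 ≠ 0; then v_{j-1} := N · v_j for j = 2, …, 2.

Pick v_2 = (0, 1, 0, 0, 0)ᵀ.
Then v_1 = N · v_2 = (4, 0, 15, 0, -1)ᵀ.

Sanity check: (A − (0)·I) v_1 = (0, 0, 0, 0, 0)ᵀ = 0. ✓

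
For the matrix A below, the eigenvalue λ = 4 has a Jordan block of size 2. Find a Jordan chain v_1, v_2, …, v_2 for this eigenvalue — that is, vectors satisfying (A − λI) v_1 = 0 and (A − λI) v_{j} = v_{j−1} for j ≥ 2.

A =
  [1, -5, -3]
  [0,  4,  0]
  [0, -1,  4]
A Jordan chain for λ = 4 of length 2:
v_1 = (-1, 0, 1)ᵀ
v_2 = (2, -1, 0)ᵀ

Let N = A − (4)·I. We want v_2 with N^2 v_2 = 0 but N^1 v_2 ≠ 0; then v_{j-1} := N · v_j for j = 2, …, 2.

Pick v_2 = (2, -1, 0)ᵀ.
Then v_1 = N · v_2 = (-1, 0, 1)ᵀ.

Sanity check: (A − (4)·I) v_1 = (0, 0, 0)ᵀ = 0. ✓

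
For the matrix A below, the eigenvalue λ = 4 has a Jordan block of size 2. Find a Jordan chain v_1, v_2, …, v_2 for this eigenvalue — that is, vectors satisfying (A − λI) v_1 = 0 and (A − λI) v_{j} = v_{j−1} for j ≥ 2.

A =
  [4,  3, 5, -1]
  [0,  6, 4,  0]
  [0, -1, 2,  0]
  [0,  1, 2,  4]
A Jordan chain for λ = 4 of length 2:
v_1 = (3, 2, -1, 1)ᵀ
v_2 = (0, 1, 0, 0)ᵀ

Let N = A − (4)·I. We want v_2 with N^2 v_2 = 0 but N^1 v_2 ≠ 0; then v_{j-1} := N · v_j for j = 2, …, 2.

Pick v_2 = (0, 1, 0, 0)ᵀ.
Then v_1 = N · v_2 = (3, 2, -1, 1)ᵀ.

Sanity check: (A − (4)·I) v_1 = (0, 0, 0, 0)ᵀ = 0. ✓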